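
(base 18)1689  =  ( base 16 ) 1ef9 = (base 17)1A77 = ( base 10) 7929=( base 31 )87O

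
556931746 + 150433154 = 707364900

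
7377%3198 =981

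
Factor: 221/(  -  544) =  - 2^(- 5)*13^1 = -13/32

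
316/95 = 3 + 31/95 = 3.33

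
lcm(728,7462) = 29848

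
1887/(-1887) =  - 1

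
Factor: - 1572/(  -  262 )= 6 = 2^1*3^1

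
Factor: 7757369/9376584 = 2^( - 3)*3^( - 1 )*7^ (-1) *2687^1*2887^1*55813^( - 1 )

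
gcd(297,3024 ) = 27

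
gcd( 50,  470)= 10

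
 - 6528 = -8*816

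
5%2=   1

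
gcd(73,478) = 1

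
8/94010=4/47005= 0.00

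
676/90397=676/90397 = 0.01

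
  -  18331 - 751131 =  - 769462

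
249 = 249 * 1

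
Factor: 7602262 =2^1*1913^1 * 1987^1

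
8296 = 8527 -231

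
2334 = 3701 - 1367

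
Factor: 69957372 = 2^2 *3^1*1301^1  *  4481^1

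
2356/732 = 589/183 = 3.22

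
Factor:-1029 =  - 3^1*7^3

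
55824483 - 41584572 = 14239911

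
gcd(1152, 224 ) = 32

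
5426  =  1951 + 3475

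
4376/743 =5+661/743 = 5.89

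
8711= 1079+7632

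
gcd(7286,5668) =2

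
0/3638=0  =  0.00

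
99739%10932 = 1351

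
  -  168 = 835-1003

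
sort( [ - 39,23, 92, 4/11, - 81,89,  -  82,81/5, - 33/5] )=[  -  82, - 81 , - 39, - 33/5,4/11,  81/5,23,89,92] 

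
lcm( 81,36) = 324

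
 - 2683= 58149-60832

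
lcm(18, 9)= 18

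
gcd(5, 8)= 1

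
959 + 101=1060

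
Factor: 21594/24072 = 61/68  =  2^( - 2)*17^( - 1)*61^1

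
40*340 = 13600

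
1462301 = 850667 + 611634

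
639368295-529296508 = 110071787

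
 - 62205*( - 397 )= 24695385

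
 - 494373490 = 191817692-686191182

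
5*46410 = 232050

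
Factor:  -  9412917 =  - 3^1*17^1*184567^1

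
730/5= 146 = 146.00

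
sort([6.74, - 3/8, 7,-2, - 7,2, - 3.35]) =[ - 7, - 3.35, - 2, - 3/8,2, 6.74, 7 ]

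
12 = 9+3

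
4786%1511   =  253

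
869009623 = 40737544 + 828272079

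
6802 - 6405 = 397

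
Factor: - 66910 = - 2^1*5^1 * 6691^1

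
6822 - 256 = 6566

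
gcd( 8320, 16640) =8320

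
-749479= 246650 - 996129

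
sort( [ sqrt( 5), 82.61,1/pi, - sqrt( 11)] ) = [-sqrt( 11),1/pi , sqrt( 5 ), 82.61]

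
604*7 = 4228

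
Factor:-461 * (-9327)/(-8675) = -4299747/8675 =- 3^1 * 5^( - 2 ) * 347^ ( - 1)*461^1 * 3109^1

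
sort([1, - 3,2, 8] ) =[ - 3,1,2,8 ] 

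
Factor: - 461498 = - 2^1 * 59^1*3911^1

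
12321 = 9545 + 2776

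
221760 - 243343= - 21583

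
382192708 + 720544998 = 1102737706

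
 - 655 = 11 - 666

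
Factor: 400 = 2^4*5^2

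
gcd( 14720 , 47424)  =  64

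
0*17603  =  0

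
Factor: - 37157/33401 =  - 73^1*127^( - 1) * 263^( - 1 )*509^1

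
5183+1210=6393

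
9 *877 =7893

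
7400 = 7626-226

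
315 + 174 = 489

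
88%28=4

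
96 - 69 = 27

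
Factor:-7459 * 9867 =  - 3^1 * 11^1*13^1*23^1* 7459^1 =-  73597953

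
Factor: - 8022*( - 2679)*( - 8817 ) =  -2^1*3^3*7^1*19^1*47^1*191^1*2939^1 = - 189485600346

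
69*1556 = 107364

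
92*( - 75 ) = - 6900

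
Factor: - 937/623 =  - 7^( - 1) * 89^( - 1)*937^1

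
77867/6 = 12977+5/6 = 12977.83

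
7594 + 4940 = 12534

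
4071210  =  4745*858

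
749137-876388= - 127251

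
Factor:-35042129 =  - 35042129^1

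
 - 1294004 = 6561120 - 7855124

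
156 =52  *3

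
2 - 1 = 1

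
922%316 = 290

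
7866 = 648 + 7218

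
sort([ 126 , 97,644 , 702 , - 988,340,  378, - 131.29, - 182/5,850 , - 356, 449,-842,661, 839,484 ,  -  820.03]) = [ - 988, - 842, - 820.03  ,-356, - 131.29, - 182/5 , 97,126, 340,378, 449 , 484,644,661,  702, 839, 850]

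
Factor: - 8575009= - 37^1*47^1  *4931^1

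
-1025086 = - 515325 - 509761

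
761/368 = 2 + 25/368 =2.07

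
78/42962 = 39/21481 = 0.00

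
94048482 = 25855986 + 68192496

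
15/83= 15/83= 0.18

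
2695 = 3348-653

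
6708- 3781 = 2927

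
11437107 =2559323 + 8877784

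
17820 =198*90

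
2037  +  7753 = 9790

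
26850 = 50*537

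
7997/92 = 7997/92=86.92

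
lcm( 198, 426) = 14058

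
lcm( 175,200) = 1400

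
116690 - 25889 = 90801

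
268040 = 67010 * 4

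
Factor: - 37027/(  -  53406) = 2^(-1) * 3^( - 3 )*23^( - 1 )*43^( - 1 )*61^1 * 607^1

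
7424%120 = 104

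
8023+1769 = 9792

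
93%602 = 93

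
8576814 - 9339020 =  - 762206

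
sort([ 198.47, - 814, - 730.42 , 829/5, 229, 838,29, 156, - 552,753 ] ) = [ - 814,  -  730.42, -552, 29, 156, 829/5, 198.47,229, 753, 838 ]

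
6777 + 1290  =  8067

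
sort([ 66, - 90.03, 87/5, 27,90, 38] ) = [ - 90.03, 87/5, 27,38, 66,90]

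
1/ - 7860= - 1 + 7859/7860 = - 0.00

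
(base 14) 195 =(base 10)327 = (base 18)103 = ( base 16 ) 147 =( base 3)110010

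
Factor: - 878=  -2^1*439^1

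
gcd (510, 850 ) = 170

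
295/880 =59/176 = 0.34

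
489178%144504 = 55666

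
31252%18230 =13022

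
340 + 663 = 1003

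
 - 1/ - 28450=1/28450= 0.00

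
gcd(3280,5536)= 16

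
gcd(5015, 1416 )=59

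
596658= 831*718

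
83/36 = 2  +  11/36 =2.31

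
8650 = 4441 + 4209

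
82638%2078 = 1596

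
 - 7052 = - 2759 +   -  4293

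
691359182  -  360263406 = 331095776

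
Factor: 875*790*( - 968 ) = -2^4 * 5^4*7^1*11^2*79^1 = -669130000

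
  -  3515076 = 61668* ( - 57)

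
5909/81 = 5909/81 = 72.95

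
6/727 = 6/727=0.01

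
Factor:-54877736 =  - 2^3 * 6859717^1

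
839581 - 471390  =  368191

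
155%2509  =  155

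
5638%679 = 206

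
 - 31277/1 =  - 31277 = - 31277.00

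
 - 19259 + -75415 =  - 94674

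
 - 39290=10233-49523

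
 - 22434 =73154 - 95588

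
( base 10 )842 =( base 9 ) 1135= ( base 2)1101001010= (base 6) 3522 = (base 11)6a6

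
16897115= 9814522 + 7082593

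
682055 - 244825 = 437230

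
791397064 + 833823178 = 1625220242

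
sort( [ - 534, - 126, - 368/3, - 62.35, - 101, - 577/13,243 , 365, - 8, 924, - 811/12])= [ - 534,-126, - 368/3,  -  101  , - 811/12, - 62.35, - 577/13, - 8, 243, 365,924 ]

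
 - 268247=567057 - 835304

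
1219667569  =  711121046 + 508546523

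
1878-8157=-6279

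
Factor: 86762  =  2^1*13^1*47^1*71^1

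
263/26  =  263/26= 10.12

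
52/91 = 4/7  =  0.57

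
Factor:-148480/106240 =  - 2^2*29^1*83^(-1 )= - 116/83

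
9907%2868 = 1303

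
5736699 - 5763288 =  - 26589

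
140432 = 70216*2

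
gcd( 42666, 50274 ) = 6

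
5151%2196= 759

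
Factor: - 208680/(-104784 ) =235/118 = 2^( - 1 )*5^1*47^1 * 59^(  -  1)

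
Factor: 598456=2^3*239^1*313^1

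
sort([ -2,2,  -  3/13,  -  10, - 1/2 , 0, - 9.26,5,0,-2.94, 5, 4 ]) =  [ - 10,-9.26,-2.94,  -  2, - 1/2, - 3/13, 0,0,2, 4,5,  5]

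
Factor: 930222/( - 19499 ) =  - 2^1*3^2*17^(  -  1)* 31^( - 1)*37^( - 1 )*51679^1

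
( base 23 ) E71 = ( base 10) 7568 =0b1110110010000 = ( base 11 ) 5760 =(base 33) 6vb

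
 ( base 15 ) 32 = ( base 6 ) 115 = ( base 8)57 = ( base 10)47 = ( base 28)1J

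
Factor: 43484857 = 13^1*53^1*63113^1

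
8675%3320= 2035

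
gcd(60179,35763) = 7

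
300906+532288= 833194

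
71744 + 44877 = 116621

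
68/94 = 34/47 = 0.72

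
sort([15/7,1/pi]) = [ 1/pi,15/7]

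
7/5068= 1/724 = 0.00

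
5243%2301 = 641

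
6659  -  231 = 6428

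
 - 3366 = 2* ( - 1683) 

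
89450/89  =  89450/89=1005.06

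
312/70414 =156/35207  =  0.00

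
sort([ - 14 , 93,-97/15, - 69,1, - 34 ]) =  [-69, - 34, - 14,-97/15, 1,  93] 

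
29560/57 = 518 + 34/57= 518.60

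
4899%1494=417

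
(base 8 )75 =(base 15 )41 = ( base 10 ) 61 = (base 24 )2D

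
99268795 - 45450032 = 53818763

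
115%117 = 115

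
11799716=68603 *172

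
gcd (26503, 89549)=1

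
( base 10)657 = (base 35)ir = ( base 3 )220100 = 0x291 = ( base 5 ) 10112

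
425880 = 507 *840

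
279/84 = 3 + 9/28 = 3.32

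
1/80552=1/80552 = 0.00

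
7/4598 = 7/4598 =0.00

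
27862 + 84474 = 112336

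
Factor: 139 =139^1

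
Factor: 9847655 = 5^1*1969531^1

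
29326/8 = 14663/4 = 3665.75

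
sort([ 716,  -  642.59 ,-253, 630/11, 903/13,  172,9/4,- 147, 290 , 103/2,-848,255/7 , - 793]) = [ - 848, - 793, -642.59 , - 253,  -  147, 9/4,255/7, 103/2,630/11,903/13 , 172, 290,  716]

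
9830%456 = 254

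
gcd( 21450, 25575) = 825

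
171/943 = 171/943=0.18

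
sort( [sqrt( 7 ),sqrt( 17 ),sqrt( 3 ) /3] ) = [ sqrt( 3 ) /3,sqrt( 7 ), sqrt (17 ) ] 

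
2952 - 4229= - 1277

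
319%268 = 51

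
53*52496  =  2782288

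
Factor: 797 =797^1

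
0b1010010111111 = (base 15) 1891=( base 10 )5311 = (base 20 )D5B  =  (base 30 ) 5r1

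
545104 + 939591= 1484695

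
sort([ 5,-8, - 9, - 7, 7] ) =[ - 9 , - 8, - 7,5,7]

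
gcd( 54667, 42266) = 1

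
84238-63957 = 20281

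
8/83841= 8/83841 = 0.00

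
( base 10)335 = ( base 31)AP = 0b101001111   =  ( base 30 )B5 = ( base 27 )CB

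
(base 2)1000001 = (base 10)65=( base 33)1W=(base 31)23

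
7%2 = 1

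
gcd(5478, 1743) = 249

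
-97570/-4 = 24392 + 1/2  =  24392.50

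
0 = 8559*0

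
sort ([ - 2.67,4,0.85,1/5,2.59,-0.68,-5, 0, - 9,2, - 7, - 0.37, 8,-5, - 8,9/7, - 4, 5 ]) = [ - 9, - 8, - 7, - 5, - 5, - 4,-2.67, - 0.68, - 0.37,0,1/5,  0.85,9/7, 2,2.59, 4,5, 8] 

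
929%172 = 69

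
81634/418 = 40817/209 = 195.30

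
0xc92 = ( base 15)E48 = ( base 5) 100333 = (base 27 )4b5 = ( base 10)3218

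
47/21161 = 47/21161 = 0.00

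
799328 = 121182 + 678146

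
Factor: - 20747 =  - 20747^1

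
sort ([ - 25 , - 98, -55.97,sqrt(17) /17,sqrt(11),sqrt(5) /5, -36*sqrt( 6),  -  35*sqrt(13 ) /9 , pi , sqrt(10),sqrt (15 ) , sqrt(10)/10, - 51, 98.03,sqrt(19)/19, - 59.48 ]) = [ - 98, - 36*sqrt(6 ), - 59.48, - 55.97, - 51, - 25 ,-35*sqrt(13 ) /9,sqrt (19) /19,sqrt(17) /17, sqrt (10) /10, sqrt( 5) /5, pi,sqrt(10), sqrt(11 ),sqrt ( 15)  ,  98.03] 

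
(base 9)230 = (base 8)275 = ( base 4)2331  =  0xBD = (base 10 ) 189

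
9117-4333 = 4784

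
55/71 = 55/71= 0.77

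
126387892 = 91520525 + 34867367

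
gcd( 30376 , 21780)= 4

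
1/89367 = 1/89367 = 0.00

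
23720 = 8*2965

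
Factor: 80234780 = 2^2*5^1 * 619^1 * 6481^1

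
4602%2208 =186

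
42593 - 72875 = - 30282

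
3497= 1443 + 2054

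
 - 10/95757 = - 1 + 95747/95757 = - 0.00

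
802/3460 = 401/1730 =0.23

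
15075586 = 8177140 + 6898446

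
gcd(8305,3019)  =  1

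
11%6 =5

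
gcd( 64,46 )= 2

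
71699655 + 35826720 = 107526375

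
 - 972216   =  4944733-5916949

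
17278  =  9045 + 8233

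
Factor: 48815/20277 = 65/27 =3^( - 3)*5^1*13^1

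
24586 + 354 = 24940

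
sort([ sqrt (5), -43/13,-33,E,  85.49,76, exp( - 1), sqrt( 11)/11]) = [ - 33 ,  -  43/13,  sqrt( 11)/11, exp( - 1) , sqrt( 5),  E,76,  85.49]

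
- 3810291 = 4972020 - 8782311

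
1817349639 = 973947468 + 843402171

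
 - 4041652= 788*( - 5129)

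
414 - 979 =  - 565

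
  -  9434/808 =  - 4717/404 = - 11.68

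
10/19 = 10/19 = 0.53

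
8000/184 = 43 +11/23 = 43.48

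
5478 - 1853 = 3625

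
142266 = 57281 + 84985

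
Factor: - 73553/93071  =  -11^( - 1)  *8461^(-1)*73553^1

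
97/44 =2+9/44 = 2.20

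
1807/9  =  200  +  7/9 = 200.78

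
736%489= 247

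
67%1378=67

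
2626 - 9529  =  - 6903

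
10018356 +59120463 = 69138819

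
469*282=132258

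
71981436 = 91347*788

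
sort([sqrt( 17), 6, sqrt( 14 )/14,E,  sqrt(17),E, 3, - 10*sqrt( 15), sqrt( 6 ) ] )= [- 10*sqrt( 15),sqrt(14 ) /14,sqrt(6 ),E,E,  3,sqrt(17 ),  sqrt ( 17 ),6] 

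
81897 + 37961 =119858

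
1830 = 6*305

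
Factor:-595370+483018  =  -112352 = - 2^5*3511^1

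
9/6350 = 9/6350  =  0.00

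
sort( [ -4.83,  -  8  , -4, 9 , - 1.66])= [ - 8, - 4.83,  -  4,- 1.66 , 9 ]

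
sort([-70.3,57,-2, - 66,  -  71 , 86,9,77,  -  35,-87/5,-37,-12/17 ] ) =[-71, - 70.3,-66, - 37,-35,-87/5,-2, - 12/17, 9, 57 , 77 , 86] 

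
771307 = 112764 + 658543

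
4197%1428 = 1341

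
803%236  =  95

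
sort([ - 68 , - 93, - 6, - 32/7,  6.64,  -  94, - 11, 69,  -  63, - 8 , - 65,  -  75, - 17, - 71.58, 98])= [- 94,-93, - 75, - 71.58,-68, - 65, - 63,  -  17,-11,  -  8,-6, - 32/7,  6.64  ,  69, 98 ]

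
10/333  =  10/333 =0.03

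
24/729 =8/243 =0.03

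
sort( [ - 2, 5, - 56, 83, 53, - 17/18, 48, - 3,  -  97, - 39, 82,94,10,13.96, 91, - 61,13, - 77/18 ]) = [ - 97, - 61, - 56, - 39, - 77/18, - 3, - 2,-17/18,5, 10, 13, 13.96, 48,53, 82,83 , 91, 94] 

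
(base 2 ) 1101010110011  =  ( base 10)6835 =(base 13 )315a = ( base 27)9a4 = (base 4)1222303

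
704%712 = 704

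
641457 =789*813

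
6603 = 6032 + 571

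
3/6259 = 3/6259 = 0.00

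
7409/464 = 15 + 449/464 = 15.97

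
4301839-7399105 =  - 3097266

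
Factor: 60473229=3^1 * 20157743^1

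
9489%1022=291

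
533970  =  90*5933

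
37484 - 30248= 7236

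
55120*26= 1433120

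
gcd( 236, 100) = 4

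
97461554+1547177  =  99008731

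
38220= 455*84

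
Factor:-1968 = -2^4 * 3^1* 41^1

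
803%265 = 8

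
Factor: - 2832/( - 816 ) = 59/17=17^( - 1) * 59^1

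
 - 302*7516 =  - 2269832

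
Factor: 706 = 2^1 * 353^1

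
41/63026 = 41/63026  =  0.00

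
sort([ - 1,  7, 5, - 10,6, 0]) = [ - 10,-1 , 0, 5,  6, 7]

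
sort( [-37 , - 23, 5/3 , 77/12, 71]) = [-37,  -  23 , 5/3, 77/12, 71 ]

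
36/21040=9/5260 = 0.00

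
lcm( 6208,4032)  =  391104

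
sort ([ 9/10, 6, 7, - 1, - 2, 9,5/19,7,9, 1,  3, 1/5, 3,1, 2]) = [ - 2,-1, 1/5, 5/19,9/10,1, 1, 2,  3,3, 6, 7, 7,9, 9]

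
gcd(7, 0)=7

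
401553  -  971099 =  - 569546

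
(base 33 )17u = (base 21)316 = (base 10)1350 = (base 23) 2cg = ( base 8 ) 2506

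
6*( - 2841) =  - 17046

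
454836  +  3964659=4419495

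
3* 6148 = 18444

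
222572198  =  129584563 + 92987635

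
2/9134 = 1/4567 = 0.00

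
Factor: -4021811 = -79^1* 50909^1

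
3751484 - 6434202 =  - 2682718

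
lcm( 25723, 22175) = 643075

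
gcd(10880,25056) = 32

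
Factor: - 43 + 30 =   -  13^1 = - 13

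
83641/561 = 83641/561 = 149.09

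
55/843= 55/843 =0.07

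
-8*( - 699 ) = 5592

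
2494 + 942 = 3436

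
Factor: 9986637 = 3^1*3328879^1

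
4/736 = 1/184 = 0.01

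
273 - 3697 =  - 3424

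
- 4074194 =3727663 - 7801857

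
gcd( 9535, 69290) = 5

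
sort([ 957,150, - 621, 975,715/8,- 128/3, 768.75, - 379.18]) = [ - 621 , - 379.18 , - 128/3,715/8,150, 768.75, 957, 975] 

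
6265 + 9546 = 15811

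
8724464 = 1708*5108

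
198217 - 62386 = 135831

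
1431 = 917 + 514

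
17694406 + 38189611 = 55884017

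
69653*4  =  278612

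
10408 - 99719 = -89311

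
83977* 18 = 1511586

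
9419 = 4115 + 5304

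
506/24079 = 46/2189= 0.02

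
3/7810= 3/7810 = 0.00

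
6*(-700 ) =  - 4200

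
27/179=27/179  =  0.15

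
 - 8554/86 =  - 4277/43 = -99.47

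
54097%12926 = 2393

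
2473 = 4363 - 1890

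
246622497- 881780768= - 635158271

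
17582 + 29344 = 46926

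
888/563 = 888/563 = 1.58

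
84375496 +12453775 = 96829271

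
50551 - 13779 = 36772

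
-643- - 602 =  - 41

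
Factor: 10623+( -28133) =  - 2^1 *5^1*17^1*103^1 = - 17510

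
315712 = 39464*8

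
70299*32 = 2249568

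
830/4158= 415/2079 = 0.20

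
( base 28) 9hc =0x1D78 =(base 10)7544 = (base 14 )2A6C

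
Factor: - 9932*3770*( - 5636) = 2^5*5^1* 13^2*29^1*191^1*1409^1 = 211032355040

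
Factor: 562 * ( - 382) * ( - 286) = 61399624 = 2^3 * 11^1*13^1 * 191^1*281^1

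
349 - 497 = -148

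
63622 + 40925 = 104547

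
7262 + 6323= 13585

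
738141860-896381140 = -158239280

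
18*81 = 1458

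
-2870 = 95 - 2965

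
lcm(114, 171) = 342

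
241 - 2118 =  - 1877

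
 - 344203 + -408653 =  - 752856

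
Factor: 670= 2^1*5^1*67^1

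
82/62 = 41/31 = 1.32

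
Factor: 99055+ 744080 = 843135 = 3^1* 5^1*56209^1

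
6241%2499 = 1243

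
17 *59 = 1003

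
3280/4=820=820.00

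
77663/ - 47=-77663/47 = -  1652.40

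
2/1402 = 1/701 = 0.00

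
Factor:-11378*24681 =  - 280820418= - 2^1*3^1*19^1*433^1*5689^1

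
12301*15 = 184515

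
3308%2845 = 463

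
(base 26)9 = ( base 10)9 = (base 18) 9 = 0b1001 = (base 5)14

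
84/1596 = 1/19 = 0.05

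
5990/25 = 239 + 3/5 = 239.60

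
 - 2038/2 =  - 1019 = - 1019.00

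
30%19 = 11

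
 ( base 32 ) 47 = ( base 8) 207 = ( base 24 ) 5f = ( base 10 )135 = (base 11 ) 113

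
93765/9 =10418 + 1/3 =10418.33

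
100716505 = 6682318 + 94034187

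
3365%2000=1365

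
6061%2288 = 1485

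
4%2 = 0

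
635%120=35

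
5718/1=5718 = 5718.00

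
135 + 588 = 723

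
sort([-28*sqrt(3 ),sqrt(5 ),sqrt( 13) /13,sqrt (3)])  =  [ - 28*sqrt(3) , sqrt(13) /13 , sqrt(3), sqrt( 5 )]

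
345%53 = 27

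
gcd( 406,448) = 14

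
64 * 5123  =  327872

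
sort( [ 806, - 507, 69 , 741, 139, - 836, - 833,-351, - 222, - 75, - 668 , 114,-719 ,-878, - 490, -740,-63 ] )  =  [ - 878, - 836, - 833, - 740, - 719, - 668, - 507, -490 , - 351, - 222, - 75, - 63, 69,114, 139, 741,806 ] 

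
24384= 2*12192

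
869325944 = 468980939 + 400345005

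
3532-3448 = 84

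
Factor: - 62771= - 41^1*1531^1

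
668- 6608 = - 5940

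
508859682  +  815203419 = 1324063101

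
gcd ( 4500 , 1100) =100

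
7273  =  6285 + 988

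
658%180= 118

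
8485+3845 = 12330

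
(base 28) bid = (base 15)2a96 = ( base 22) IJB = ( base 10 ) 9141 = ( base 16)23B5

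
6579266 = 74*88909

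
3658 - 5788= - 2130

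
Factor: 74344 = 2^3*9293^1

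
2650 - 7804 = -5154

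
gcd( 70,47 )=1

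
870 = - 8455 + 9325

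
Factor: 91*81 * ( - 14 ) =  - 2^1*3^4*7^2*13^1 = - 103194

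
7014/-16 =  - 3507/8 = - 438.38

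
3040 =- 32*( - 95)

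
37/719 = 37/719 = 0.05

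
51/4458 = 17/1486 =0.01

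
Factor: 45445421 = 7^1*6492203^1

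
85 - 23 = 62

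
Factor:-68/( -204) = 3^(-1 ) = 1/3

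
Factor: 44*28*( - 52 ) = - 64064=- 2^6*7^1*11^1*13^1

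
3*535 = 1605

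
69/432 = 23/144 =0.16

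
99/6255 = 11/695 =0.02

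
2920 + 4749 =7669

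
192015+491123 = 683138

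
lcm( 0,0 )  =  0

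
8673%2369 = 1566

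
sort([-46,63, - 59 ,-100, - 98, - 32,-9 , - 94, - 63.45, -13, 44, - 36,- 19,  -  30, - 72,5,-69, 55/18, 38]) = [ - 100, - 98,- 94, - 72,-69, - 63.45,- 59, - 46,- 36 , -32,-30, - 19, - 13, - 9,  55/18, 5,38,  44,63 ]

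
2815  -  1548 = 1267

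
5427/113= 48 + 3/113  =  48.03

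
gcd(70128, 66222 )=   18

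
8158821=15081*541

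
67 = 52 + 15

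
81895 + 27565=109460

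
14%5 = 4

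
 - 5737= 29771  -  35508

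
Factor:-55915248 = - 2^4*3^1*29^1*40169^1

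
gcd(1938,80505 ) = 3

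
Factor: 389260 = 2^2*5^1*19463^1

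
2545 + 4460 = 7005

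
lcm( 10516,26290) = 52580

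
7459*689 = 5139251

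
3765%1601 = 563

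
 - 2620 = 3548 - 6168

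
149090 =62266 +86824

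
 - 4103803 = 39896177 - 43999980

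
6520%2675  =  1170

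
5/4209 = 5/4209 = 0.00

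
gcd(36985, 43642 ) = 1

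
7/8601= 7/8601= 0.00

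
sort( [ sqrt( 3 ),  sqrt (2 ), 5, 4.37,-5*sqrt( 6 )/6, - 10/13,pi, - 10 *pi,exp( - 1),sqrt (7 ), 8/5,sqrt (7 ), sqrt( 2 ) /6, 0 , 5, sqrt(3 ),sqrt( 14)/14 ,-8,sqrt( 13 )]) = [ - 10 * pi ,-8 , - 5*sqrt( 6 )/6,-10/13,0,sqrt ( 2)/6,  sqrt( 14 ) /14,exp( - 1 ),  sqrt( 2 ),8/5, sqrt(3 ), sqrt (3),sqrt( 7),sqrt(7),pi, sqrt( 13 ), 4.37,5,5]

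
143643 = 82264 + 61379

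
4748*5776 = 27424448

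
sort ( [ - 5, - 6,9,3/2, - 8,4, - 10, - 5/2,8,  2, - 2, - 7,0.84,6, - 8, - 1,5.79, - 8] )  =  [ - 10,- 8, - 8, - 8, - 7, - 6, - 5, - 5/2, - 2, - 1,0.84, 3/2,2,4,5.79,6,8,  9]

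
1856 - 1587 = 269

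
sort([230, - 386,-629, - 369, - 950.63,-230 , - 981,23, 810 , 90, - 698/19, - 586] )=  [ - 981, - 950.63, - 629 ,-586, - 386,-369, - 230, -698/19,23,90, 230,810] 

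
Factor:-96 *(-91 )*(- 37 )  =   - 2^5 * 3^1*7^1*13^1*37^1 = - 323232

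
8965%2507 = 1444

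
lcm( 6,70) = 210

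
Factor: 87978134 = 2^1*43989067^1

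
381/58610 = 381/58610= 0.01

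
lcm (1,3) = 3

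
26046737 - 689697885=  - 663651148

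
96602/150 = 48301/75 = 644.01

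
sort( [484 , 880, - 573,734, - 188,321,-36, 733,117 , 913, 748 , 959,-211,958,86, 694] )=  [ - 573, - 211, - 188 , - 36, 86,117,  321, 484 , 694, 733, 734, 748, 880,  913,  958, 959 ] 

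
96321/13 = 7409 + 4/13= 7409.31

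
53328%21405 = 10518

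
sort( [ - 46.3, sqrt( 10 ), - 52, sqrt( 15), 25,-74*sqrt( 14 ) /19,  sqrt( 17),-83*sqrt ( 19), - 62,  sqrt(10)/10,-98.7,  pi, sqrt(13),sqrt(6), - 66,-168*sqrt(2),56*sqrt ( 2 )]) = [ - 83*sqrt(19),-168*sqrt( 2),-98.7,- 66, - 62, - 52,  -  46.3, - 74*sqrt( 14 ) /19,sqrt(10)/10, sqrt(6), pi, sqrt( 10),sqrt( 13 ),sqrt( 15 ), sqrt( 17), 25 , 56 * sqrt(2) ] 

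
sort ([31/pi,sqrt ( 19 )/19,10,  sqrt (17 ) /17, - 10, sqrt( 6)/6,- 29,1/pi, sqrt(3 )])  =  [ - 29, - 10,sqrt(19 )/19,  sqrt( 17 )/17, 1/pi,  sqrt(6 )/6,sqrt( 3 ), 31/pi,10] 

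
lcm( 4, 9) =36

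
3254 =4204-950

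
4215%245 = 50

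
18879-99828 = - 80949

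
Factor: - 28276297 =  - 7^1*4039471^1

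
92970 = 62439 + 30531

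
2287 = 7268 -4981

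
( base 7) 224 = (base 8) 164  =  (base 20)5G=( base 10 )116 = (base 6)312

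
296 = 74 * 4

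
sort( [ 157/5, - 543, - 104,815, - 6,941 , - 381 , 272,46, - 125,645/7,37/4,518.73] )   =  [ - 543,- 381, - 125,  -  104  ,  -  6,37/4, 157/5,46, 645/7,272,518.73,815,941]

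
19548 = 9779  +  9769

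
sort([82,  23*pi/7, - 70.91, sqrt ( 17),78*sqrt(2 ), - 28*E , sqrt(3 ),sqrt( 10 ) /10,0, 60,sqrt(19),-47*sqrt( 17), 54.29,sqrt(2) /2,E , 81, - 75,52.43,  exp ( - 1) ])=[ - 47*sqrt(17), - 28 * E, - 75,  -  70.91,0,  sqrt( 10 )/10, exp(-1),sqrt(2)/2,  sqrt(3 ),E,sqrt ( 17),sqrt( 19),23*pi/7,52.43,54.29,60, 81,82, 78 * sqrt (2) ] 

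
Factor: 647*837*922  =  499298958 = 2^1* 3^3 *31^1*461^1*647^1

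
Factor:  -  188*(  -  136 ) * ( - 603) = -15417504  =  - 2^5*3^2*17^1*47^1*67^1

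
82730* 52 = 4301960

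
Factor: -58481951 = -11^1*29^1*183329^1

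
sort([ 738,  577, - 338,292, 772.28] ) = [  -  338,  292,577, 738, 772.28 ]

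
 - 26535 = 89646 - 116181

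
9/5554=9/5554= 0.00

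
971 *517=502007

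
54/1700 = 27/850=   0.03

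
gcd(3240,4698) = 162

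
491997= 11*44727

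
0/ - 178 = 0/1= - 0.00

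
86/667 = 86/667 = 0.13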